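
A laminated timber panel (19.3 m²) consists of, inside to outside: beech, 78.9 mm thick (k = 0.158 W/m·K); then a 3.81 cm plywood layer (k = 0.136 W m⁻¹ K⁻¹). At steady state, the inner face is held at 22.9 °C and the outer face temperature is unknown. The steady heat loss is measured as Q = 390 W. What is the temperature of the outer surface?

T_out = 7.15 °C

Series resistances:
  R_beech = L/(kA) = 0.0789/(0.158·19.3) = 0.02587 K/W
  R_plywood = L/(kA) = 0.0381/(0.136·19.3) = 0.01452 K/W
ΣR = 0.04039 K/W
ΔT = Q·ΣR = 390 × 0.04039 = 15.75 K
Heat flows outward, so T_out = T_in − ΔT = 22.9 − 15.75 = 7.15 °C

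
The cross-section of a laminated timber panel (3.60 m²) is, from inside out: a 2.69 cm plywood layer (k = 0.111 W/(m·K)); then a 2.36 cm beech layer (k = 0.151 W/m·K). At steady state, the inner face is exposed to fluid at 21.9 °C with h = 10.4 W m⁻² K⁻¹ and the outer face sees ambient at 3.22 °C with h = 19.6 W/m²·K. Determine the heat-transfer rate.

Treat each layer as a resistance in series:
  R_conv,in = 1/(hA) = 1/(10.4·3.60) = 0.02671 K/W
  R_plywood = L/(kA) = 0.0269/(0.111·3.60) = 0.06732 K/W
  R_beech = L/(kA) = 0.0236/(0.151·3.60) = 0.04341 K/W
  R_conv,out = 1/(hA) = 1/(19.6·3.60) = 0.01417 K/W
ΣR = 0.02671 + 0.06732 + 0.04341 + 0.01417 = 0.1516 K/W
Q = ΔT/ΣR = (21.9 °C − 3.22 °C)/0.1516 = 123 W

Q = 123 W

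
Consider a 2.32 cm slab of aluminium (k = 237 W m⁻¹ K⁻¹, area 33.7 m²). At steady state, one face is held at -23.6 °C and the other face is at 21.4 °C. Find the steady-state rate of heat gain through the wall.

Q = 15500 kW

Q = kA·ΔT/L = 237 × 33.7 × |-23.6 °C − 21.4 °C| / 0.0232 = 1.55×10^7 W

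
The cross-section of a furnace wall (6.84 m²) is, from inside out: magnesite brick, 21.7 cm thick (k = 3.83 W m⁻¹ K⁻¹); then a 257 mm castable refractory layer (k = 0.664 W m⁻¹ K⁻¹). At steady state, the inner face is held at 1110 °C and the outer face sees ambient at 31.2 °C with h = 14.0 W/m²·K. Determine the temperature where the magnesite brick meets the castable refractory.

T = 991 °C

Series thermal resistances, inner to outer:
  R_magnesite brick = L/(kA) = 0.217/(3.83·6.84) = 0.008283 K/W
  R_castable refractory = L/(kA) = 0.257/(0.664·6.84) = 0.05659 K/W
  R_conv,out = 1/(hA) = 1/(14.0·6.84) = 0.01044 K/W
ΣR = 0.008283 + 0.05659 + 0.01044 = 0.07531 K/W
Q = ΔT/ΣR = (1110 °C − 31.2 °C)/0.07531 = 14320 W
From the inner boundary to the magnesite brick/castable refractory interface, ΣR_partial = 0.008283 K/W.
T_interface = T_in − Q·ΣR_partial = 1110 °C − (14320)(0.008283) = 991 °C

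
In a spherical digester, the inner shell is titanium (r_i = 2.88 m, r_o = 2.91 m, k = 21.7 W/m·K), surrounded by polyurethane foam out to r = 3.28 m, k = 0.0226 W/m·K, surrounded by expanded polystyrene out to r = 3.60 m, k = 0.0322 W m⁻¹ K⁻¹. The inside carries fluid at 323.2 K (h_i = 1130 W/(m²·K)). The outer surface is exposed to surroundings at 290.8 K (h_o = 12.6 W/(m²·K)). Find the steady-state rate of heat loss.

Resistance network (inner→outer):
  R_conv,in = 1/(4πr²h) = 1/(4π·2.88²·1130) = 8.490×10^-6 K/W
  R_titanium = (1/2.88 − 1/2.91)/(4πk) = 0.003580/(4π·21.7) = 1.313×10^-5 K/W
  R_polyurethane foam = (1/2.91 − 1/3.28)/(4πk) = 0.03876/(4π·0.0226) = 0.1365 K/W
  R_expanded polystyrene = (1/3.28 − 1/3.60)/(4πk) = 0.02710/(4π·0.0322) = 0.06697 K/W
  R_conv,out = 1/(4πr²h) = 1/(4π·3.60²·12.6) = 4.873×10^-4 K/W
ΣR = 8.490×10^-6 + 1.313×10^-5 + 0.1365 + 0.06697 + 4.873×10^-4 = 0.2040 K/W
Q = ΔT/ΣR = (323.2 K − 290.8 K)/0.2040 = 159 W

Q = 159 W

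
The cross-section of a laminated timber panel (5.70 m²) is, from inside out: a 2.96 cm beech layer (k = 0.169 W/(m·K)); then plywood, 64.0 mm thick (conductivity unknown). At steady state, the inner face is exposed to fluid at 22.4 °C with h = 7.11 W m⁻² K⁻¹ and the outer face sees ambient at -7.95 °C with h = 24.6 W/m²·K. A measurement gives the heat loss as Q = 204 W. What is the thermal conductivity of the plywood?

ΣR = ΔT/Q = |22.4 − -7.95|/204 = 0.1488 K/W
Known resistances:
  R_conv,in = 1/(hA) = 1/(7.11·5.70) = 0.02467 K/W
  R_beech = L/(kA) = 0.0296/(0.169·5.70) = 0.03073 K/W
  R_conv,out = 1/(hA) = 1/(24.6·5.70) = 0.007132 K/W
R_plywood = ΣR − ΣR_known = 0.1488 − 0.06253 = 0.08627 K/W
L/(kA) = 0.08627 ⇒ k = 0.0640/(0.08627·5.70) = 0.130 W/m·K

k = 0.130 W/m·K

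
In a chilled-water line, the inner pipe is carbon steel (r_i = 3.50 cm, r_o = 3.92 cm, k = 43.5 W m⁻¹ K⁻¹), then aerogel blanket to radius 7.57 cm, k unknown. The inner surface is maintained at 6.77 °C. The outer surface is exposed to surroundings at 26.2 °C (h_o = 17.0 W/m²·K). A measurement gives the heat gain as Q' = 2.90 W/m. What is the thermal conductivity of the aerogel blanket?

ΣR = ΔT/Q' = |6.77 − 26.2|/2.90 = 6.700 m·K/W
Known resistances:
  R'_carbon steel = ln(0.0392/0.0350)/(2πk) = 0.1133/(2π·43.5) = 4.146×10^-4 m·K/W
  R'_conv,out = 1/(2πr h) = 1/(2π·0.0757·17.0) = 0.1237 m·K/W
R_aerogel blanket = ΣR − ΣR_known = 6.700 − 0.1241 = 6.576 m·K/W
ln(r₂/r₁)/(2πk) = 6.576 ⇒ k = 0.6581/(2π·6.576) = 0.0159 W/m·K

k = 0.0159 W/m·K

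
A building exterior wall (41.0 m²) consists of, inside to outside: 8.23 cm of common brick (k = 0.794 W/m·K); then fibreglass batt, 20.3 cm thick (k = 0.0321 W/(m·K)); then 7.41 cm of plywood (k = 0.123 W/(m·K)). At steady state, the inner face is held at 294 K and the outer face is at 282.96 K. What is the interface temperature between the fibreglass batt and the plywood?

Series thermal resistances, inner to outer:
  R_common brick = L/(kA) = 0.0823/(0.794·41.0) = 0.002528 K/W
  R_fibreglass batt = L/(kA) = 0.203/(0.0321·41.0) = 0.1542 K/W
  R_plywood = L/(kA) = 0.0741/(0.123·41.0) = 0.01469 K/W
ΣR = 0.002528 + 0.1542 + 0.01469 = 0.1714 K/W
Q = ΔT/ΣR = (294 K − 282.96 K)/0.1714 = 64.41 W
From the inner boundary to the fibreglass batt/plywood interface, ΣR_partial = 0.1567 K/W.
T_interface = T_in − Q·ΣR_partial = 294 K − (64.41)(0.1567) = 283.9 K

T = 283.9 K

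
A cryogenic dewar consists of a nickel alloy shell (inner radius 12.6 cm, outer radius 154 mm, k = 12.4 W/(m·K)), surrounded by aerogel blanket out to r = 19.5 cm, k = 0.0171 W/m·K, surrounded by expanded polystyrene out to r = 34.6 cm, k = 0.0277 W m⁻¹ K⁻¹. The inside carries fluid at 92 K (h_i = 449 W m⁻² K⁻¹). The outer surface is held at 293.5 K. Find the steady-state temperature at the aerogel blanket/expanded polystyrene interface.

Series thermal resistances, inner to outer:
  R_conv,in = 1/(4πr²h) = 1/(4π·0.126²·449) = 0.01116 K/W
  R_nickel alloy = (1/0.126 − 1/0.154)/(4πk) = 1.443/(4π·12.4) = 0.009261 K/W
  R_aerogel blanket = (1/0.154 − 1/0.195)/(4πk) = 1.365/(4π·0.0171) = 6.354 K/W
  R_expanded polystyrene = (1/0.195 − 1/0.346)/(4πk) = 2.238/(4π·0.0277) = 6.429 K/W
ΣR = 0.01116 + 0.009261 + 6.354 + 6.429 = 12.80 K/W
Q = ΔT/ΣR = (92 K − 293.5 K)/12.80 = -15.74 W
From the inner boundary to the aerogel blanket/expanded polystyrene interface, ΣR_partial = 6.374 K/W.
T_interface = T_in − Q·ΣR_partial = 92 K − (-15.74)(6.374) = 192.3 K

T = 192.3 K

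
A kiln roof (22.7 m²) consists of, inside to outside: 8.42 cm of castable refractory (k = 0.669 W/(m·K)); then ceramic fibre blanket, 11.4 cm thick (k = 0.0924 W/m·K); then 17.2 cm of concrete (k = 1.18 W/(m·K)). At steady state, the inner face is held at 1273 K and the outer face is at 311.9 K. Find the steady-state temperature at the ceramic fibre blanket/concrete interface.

Series thermal resistances, inner to outer:
  R_castable refractory = L/(kA) = 0.0842/(0.669·22.7) = 0.005544 K/W
  R_ceramic fibre blanket = L/(kA) = 0.114/(0.0924·22.7) = 0.05435 K/W
  R_concrete = L/(kA) = 0.172/(1.18·22.7) = 0.006421 K/W
ΣR = 0.005544 + 0.05435 + 0.006421 = 0.06631 K/W
Q = ΔT/ΣR = (1273 K − 311.9 K)/0.06631 = 14490 W
From the inner boundary to the ceramic fibre blanket/concrete interface, ΣR_partial = 0.05989 K/W.
T_interface = T_in − Q·ΣR_partial = 1273 K − (14490)(0.05989) = 405 K

T = 405 K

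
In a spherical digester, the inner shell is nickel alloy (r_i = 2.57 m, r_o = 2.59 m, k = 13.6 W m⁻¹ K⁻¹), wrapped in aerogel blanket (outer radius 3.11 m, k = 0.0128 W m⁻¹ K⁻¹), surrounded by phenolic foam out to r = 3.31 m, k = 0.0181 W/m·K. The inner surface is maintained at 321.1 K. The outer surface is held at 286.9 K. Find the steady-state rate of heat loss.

Q = 70.3 W

Resistance network (inner→outer):
  R_nickel alloy = (1/2.57 − 1/2.59)/(4πk) = 0.003005/(4π·13.6) = 1.758×10^-5 K/W
  R_aerogel blanket = (1/2.59 − 1/3.11)/(4πk) = 0.06456/(4π·0.0128) = 0.4014 K/W
  R_phenolic foam = (1/3.11 − 1/3.31)/(4πk) = 0.01943/(4π·0.0181) = 0.08542 K/W
ΣR = 1.758×10^-5 + 0.4014 + 0.08542 = 0.4868 K/W
Q = ΔT/ΣR = (321.1 K − 286.9 K)/0.4868 = 70.3 W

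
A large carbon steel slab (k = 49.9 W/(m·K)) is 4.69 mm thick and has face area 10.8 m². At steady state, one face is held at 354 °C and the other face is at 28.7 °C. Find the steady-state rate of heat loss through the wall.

Q = 37400 kW

Q = kA·ΔT/L = 49.9 × 10.8 × |354 °C − 28.7 °C| / 0.00469 = 3.74×10^7 W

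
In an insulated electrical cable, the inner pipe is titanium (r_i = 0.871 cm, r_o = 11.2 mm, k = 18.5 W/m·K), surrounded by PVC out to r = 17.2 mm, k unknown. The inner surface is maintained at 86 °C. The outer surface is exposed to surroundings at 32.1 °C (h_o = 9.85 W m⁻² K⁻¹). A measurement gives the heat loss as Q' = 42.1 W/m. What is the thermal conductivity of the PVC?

k = 0.202 W/m·K

ΣR = ΔT/Q' = |86 − 32.1|/42.1 = 1.280 m·K/W
Known resistances:
  R'_titanium = ln(0.0112/0.00871)/(2πk) = 0.2514/(2π·18.5) = 0.002163 m·K/W
  R'_conv,out = 1/(2πr h) = 1/(2π·0.0172·9.85) = 0.9394 m·K/W
R_PVC = ΣR − ΣR_known = 1.280 − 0.9416 = 0.3384 m·K/W
ln(r₂/r₁)/(2πk) = 0.3384 ⇒ k = 0.4290/(2π·0.3384) = 0.202 W/m·K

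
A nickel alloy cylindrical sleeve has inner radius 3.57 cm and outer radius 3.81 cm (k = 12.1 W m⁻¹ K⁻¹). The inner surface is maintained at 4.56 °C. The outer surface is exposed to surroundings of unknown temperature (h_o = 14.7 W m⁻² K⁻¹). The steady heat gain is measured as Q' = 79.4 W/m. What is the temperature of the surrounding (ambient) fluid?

Series resistances:
  R'_nickel alloy = ln(0.0381/0.0357)/(2πk) = 0.06506/(2π·12.1) = 8.558×10^-4 m·K/W
  R'_conv,out = 1/(2πr h) = 1/(2π·0.0381·14.7) = 0.2842 m·K/W
ΣR = 0.2850 m·K/W
ΔT = Q'·ΣR = 79.4 × 0.2850 = 22.63 K
Heat flows inward, so T_out = T_in + ΔT = 4.56 + 22.63 = 27.2 °C

T_out = 27.2 °C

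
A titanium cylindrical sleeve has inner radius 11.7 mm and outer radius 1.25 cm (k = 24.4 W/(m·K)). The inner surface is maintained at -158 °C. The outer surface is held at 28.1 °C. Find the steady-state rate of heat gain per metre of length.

Q' = 2πk·ΔT/ln(r₂/r₁) = 2π × 24.4 × 186.1 / ln(0.0125/0.0117) = 4.31×10^5 W/m

Q' = 4.31×10^5 W/m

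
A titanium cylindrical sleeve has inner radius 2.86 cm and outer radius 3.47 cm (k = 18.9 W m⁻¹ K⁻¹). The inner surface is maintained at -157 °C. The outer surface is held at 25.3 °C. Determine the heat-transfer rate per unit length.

Q' = 1.12×10^5 W/m

Q' = 2πk·ΔT/ln(r₂/r₁) = 2π × 18.9 × 182.3 / ln(0.0347/0.0286) = 1.12×10^5 W/m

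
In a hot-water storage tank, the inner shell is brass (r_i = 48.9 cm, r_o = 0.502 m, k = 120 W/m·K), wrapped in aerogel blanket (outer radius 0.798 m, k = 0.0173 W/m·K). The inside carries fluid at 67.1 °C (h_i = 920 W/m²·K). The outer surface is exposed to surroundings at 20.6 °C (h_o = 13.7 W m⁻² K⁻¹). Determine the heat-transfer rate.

Series thermal resistances, inner to outer:
  R_conv,in = 1/(4πr²h) = 1/(4π·0.489²·920) = 3.617×10^-4 K/W
  R_brass = (1/0.489 − 1/0.502)/(4πk) = 0.05296/(4π·120) = 3.512×10^-5 K/W
  R_aerogel blanket = (1/0.502 − 1/0.798)/(4πk) = 0.7389/(4π·0.0173) = 3.399 K/W
  R_conv,out = 1/(4πr²h) = 1/(4π·0.798²·13.7) = 0.009121 K/W
ΣR = 3.617×10^-4 + 3.512×10^-5 + 3.399 + 0.009121 = 3.409 K/W
Q = ΔT/ΣR = (67.1 °C − 20.6 °C)/3.409 = 13.6 W

Q = 13.6 W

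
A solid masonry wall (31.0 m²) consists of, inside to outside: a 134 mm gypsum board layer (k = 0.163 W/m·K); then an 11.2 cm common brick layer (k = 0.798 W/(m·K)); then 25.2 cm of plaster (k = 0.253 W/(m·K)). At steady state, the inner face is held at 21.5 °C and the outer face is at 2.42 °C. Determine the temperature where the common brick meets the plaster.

T = 12.1 °C

Resistance network (inner→outer):
  R_gypsum board = L/(kA) = 0.134/(0.163·31.0) = 0.02652 K/W
  R_common brick = L/(kA) = 0.112/(0.798·31.0) = 0.004527 K/W
  R_plaster = L/(kA) = 0.252/(0.253·31.0) = 0.03213 K/W
ΣR = 0.02652 + 0.004527 + 0.03213 = 0.06318 K/W
Q = ΔT/ΣR = (21.5 °C − 2.42 °C)/0.06318 = 302.0 W
From the inner boundary to the common brick/plaster interface, ΣR_partial = 0.03105 K/W.
T_interface = T_in − Q·ΣR_partial = 21.5 °C − (302.0)(0.03105) = 12.1 °C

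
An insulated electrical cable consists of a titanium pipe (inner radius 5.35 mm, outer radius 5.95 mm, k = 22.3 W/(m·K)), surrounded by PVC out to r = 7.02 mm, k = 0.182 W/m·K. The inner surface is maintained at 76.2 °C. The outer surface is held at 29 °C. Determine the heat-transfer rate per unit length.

Series thermal resistances, inner to outer:
  R'_titanium = ln(0.00595/0.00535)/(2πk) = 0.1063/(2π·22.3) = 7.586×10^-4 m·K/W
  R'_PVC = ln(0.00702/0.00595)/(2πk) = 0.1654/(2π·0.182) = 0.1446 m·K/W
ΣR = 7.586×10^-4 + 0.1446 = 0.1454 m·K/W
Q' = ΔT/ΣR = (76.2 °C − 29 °C)/0.1454 = 325 W/m

Q' = 325 W/m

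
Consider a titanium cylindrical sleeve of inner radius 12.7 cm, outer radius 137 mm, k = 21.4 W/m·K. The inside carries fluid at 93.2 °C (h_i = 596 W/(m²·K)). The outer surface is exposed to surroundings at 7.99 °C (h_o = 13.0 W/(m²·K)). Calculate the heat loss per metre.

Q' = 926 W/m

Treat each layer as a resistance in series:
  R'_conv,in = 1/(2πr h) = 1/(2π·0.127·596) = 0.002103 m·K/W
  R'_titanium = ln(0.137/0.127)/(2πk) = 0.07579/(2π·21.4) = 5.637×10^-4 m·K/W
  R'_conv,out = 1/(2πr h) = 1/(2π·0.137·13.0) = 0.08936 m·K/W
ΣR = 0.002103 + 5.637×10^-4 + 0.08936 = 0.09203 m·K/W
Q' = ΔT/ΣR = (93.2 °C − 7.99 °C)/0.09203 = 926 W/m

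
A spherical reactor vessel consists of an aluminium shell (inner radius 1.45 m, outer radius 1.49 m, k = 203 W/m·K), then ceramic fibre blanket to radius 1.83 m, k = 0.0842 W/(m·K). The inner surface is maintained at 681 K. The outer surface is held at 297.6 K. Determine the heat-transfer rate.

Treat each layer as a resistance in series:
  R_aluminium = (1/1.45 − 1/1.49)/(4πk) = 0.01851/(4π·203) = 7.258×10^-6 K/W
  R_ceramic fibre blanket = (1/1.49 − 1/1.83)/(4πk) = 0.1247/(4π·0.0842) = 0.1178 K/W
ΣR = 7.258×10^-6 + 0.1178 = 0.1178 K/W
Q = ΔT/ΣR = (681 K − 297.6 K)/0.1178 = 3250 W

Q = 3.25 kW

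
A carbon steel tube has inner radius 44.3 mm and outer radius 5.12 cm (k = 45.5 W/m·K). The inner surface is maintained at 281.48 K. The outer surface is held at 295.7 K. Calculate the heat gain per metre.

Q' = 28.1 kW/m

Q' = 2πk·ΔT/ln(r₂/r₁) = 2π × 45.5 × 14.22 / ln(0.0512/0.0443) = 28100 W/m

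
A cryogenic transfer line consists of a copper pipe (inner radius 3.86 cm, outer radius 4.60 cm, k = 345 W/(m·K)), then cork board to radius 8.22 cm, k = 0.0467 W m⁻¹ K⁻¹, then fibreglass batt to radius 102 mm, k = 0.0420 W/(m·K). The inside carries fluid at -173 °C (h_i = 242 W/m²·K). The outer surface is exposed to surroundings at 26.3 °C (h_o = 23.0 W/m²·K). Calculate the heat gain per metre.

Q' = 69.2 W/m

Resistance network (inner→outer):
  R'_conv,in = 1/(2πr h) = 1/(2π·0.0386·242) = 0.01704 m·K/W
  R'_copper = ln(0.0460/0.0386)/(2πk) = 0.1754/(2π·345) = 8.091×10^-5 m·K/W
  R'_cork board = ln(0.0822/0.0460)/(2πk) = 0.5805/(2π·0.0467) = 1.978 m·K/W
  R'_fibreglass batt = ln(0.102/0.0822)/(2πk) = 0.2158/(2π·0.0420) = 0.8178 m·K/W
  R'_conv,out = 1/(2πr h) = 1/(2π·0.102·23.0) = 0.06784 m·K/W
ΣR = 0.01704 + 8.091×10^-5 + 1.978 + 0.8178 + 0.06784 = 2.881 m·K/W
Q' = ΔT/ΣR = (-173 °C − 26.3 °C)/2.881 = -69.2 W/m
(Negative Q' ⇒ heat flows inward; heat gain = 69.2 W/m.)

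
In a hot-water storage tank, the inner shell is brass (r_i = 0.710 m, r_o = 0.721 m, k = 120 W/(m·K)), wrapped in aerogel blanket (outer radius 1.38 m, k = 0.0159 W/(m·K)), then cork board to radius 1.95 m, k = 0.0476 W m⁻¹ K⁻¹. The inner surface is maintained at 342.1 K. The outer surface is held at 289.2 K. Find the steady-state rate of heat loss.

Series thermal resistances, inner to outer:
  R_brass = (1/0.710 − 1/0.721)/(4πk) = 0.02149/(4π·120) = 1.425×10^-5 K/W
  R_aerogel blanket = (1/0.721 − 1/1.38)/(4πk) = 0.6623/(4π·0.0159) = 3.315 K/W
  R_cork board = (1/1.38 − 1/1.95)/(4πk) = 0.2118/(4π·0.0476) = 0.3541 K/W
ΣR = 1.425×10^-5 + 3.315 + 0.3541 = 3.669 K/W
Q = ΔT/ΣR = (342.1 K − 289.2 K)/3.669 = 14.4 W

Q = 14.4 W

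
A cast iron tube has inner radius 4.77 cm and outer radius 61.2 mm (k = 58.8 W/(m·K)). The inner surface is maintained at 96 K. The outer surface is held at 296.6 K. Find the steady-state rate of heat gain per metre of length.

Q' = 297 kW/m

Q' = 2πk·ΔT/ln(r₂/r₁) = 2π × 58.8 × 200.6 / ln(0.0612/0.0477) = 2.97×10^5 W/m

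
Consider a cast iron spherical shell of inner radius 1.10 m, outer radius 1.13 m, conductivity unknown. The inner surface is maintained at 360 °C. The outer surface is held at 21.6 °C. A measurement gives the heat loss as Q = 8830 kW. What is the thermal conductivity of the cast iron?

ΣR = ΔT/Q = |360 − 21.6|/8.83×10^6 = 3.832×10^-5 K/W
(1/r₁−1/r₂)/(4πk) = 3.832×10^-5 ⇒ k = 0.02414/(4π·3.832×10^-5) = 50.1 W/m·K

k = 50.1 W/m·K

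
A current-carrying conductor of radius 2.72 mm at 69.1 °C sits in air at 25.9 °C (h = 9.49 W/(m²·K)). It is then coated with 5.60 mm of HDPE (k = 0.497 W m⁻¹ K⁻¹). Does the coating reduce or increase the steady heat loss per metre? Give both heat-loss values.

Critical radius for a cylinder: r_cr = k/h = 0.0524 m = 5.24 cm.
Outer radius after coating: r₂ = 0.00272 + 0.00560 = 0.00832 m.
Since r₁ < r_cr and r₂ ≤ r_cr, the coating moves toward the maximum at r_cr — heat loss rises.
Bare: R = 1/(2πr₁h) = 6.166 m·K/W; Q = 43.2/6.166 = 7.01 W/m.
Coated: R = R_cond + R_conv = 2.374 m·K/W; Q = 43.2/2.374 = 18.2 W/m.

increases: 7.01 → 18.2 W/m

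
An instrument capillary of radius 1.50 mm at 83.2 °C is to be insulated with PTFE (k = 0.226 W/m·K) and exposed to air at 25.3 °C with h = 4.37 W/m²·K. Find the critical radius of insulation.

For a cylinder, r_cr = k_ins/h = 0.226/4.37 = 0.0517 m = 5.17 cm

r_cr = 5.17 cm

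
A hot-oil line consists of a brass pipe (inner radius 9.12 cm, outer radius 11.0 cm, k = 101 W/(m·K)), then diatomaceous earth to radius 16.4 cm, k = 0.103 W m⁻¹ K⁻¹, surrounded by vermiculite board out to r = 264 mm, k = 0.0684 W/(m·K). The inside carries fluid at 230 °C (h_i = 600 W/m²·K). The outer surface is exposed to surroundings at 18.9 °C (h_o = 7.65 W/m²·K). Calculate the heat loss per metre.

Q' = 117 W/m

Series thermal resistances, inner to outer:
  R'_conv,in = 1/(2πr h) = 1/(2π·0.0912·600) = 0.002909 m·K/W
  R'_brass = ln(0.110/0.0912)/(2πk) = 0.1874/(2π·101) = 2.953×10^-4 m·K/W
  R'_diatomaceous earth = ln(0.164/0.110)/(2πk) = 0.3994/(2π·0.103) = 0.6171 m·K/W
  R'_vermiculite board = ln(0.264/0.164)/(2πk) = 0.4761/(2π·0.0684) = 1.108 m·K/W
  R'_conv,out = 1/(2πr h) = 1/(2π·0.264·7.65) = 0.07881 m·K/W
ΣR = 0.002909 + 2.953×10^-4 + 0.6171 + 1.108 + 0.07881 = 1.807 m·K/W
Q' = ΔT/ΣR = (230 °C − 18.9 °C)/1.807 = 117 W/m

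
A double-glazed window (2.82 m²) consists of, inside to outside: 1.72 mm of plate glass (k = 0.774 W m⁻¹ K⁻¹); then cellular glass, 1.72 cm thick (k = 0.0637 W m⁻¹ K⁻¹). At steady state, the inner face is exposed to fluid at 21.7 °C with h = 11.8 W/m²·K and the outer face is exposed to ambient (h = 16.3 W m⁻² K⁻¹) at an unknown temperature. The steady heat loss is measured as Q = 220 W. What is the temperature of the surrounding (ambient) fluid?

T_out = -10.9 °C

Sum the resistances:
  R_conv,in = 1/(hA) = 1/(11.8·2.82) = 0.03005 K/W
  R_plate glass = L/(kA) = 0.00172/(0.774·2.82) = 7.880×10^-4 K/W
  R_cellular glass = L/(kA) = 0.0172/(0.0637·2.82) = 0.09575 K/W
  R_conv,out = 1/(hA) = 1/(16.3·2.82) = 0.02176 K/W
ΣR = 0.1483 K/W
ΔT = Q·ΣR = 220 × 0.1483 = 32.63 K
Heat flows outward, so T_out = T_in − ΔT = 21.7 − 32.63 = -10.9 °C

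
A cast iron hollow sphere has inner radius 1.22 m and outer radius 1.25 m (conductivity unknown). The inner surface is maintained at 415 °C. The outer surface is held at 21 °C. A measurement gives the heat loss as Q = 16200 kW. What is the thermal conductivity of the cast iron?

k = 64.4 W/m·K

ΣR = ΔT/Q = |415 − 21|/1.62×10^7 = 2.432×10^-5 K/W
(1/r₁−1/r₂)/(4πk) = 2.432×10^-5 ⇒ k = 0.01967/(4π·2.432×10^-5) = 64.4 W/m·K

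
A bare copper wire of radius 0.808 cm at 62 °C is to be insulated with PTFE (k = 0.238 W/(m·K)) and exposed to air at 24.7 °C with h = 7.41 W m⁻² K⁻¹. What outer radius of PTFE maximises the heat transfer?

For a cylinder, r_cr = k_ins/h = 0.238/7.41 = 0.0321 m = 3.21 cm

r_cr = 3.21 cm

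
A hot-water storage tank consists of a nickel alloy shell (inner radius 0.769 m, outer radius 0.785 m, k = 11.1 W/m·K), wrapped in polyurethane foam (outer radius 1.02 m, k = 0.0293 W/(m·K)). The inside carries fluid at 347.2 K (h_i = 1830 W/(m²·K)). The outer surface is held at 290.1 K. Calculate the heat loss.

Resistance network (inner→outer):
  R_conv,in = 1/(4πr²h) = 1/(4π·0.769²·1830) = 7.353×10^-5 K/W
  R_nickel alloy = (1/0.769 − 1/0.785)/(4πk) = 0.02650/(4π·11.1) = 1.900×10^-4 K/W
  R_polyurethane foam = (1/0.785 − 1/1.02)/(4πk) = 0.2935/(4π·0.0293) = 0.7971 K/W
ΣR = 7.353×10^-5 + 1.900×10^-4 + 0.7971 = 0.7974 K/W
Q = ΔT/ΣR = (347.2 K − 290.1 K)/0.7974 = 71.6 W

Q = 71.6 W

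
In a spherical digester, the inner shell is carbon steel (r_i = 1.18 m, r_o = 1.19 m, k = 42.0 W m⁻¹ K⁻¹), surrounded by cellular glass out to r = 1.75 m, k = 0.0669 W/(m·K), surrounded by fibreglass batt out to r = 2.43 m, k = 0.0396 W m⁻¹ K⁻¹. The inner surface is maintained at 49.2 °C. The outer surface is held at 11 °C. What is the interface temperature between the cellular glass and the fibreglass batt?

T = 30.1 °C

Treat each layer as a resistance in series:
  R_carbon steel = (1/1.18 − 1/1.19)/(4πk) = 0.007121/(4π·42.0) = 1.349×10^-5 K/W
  R_cellular glass = (1/1.19 − 1/1.75)/(4πk) = 0.2689/(4π·0.0669) = 0.3199 K/W
  R_fibreglass batt = (1/1.75 − 1/2.43)/(4πk) = 0.1599/(4π·0.0396) = 0.3213 K/W
ΣR = 1.349×10^-5 + 0.3199 + 0.3213 = 0.6412 K/W
Q = ΔT/ΣR = (49.2 °C − 11 °C)/0.6412 = 59.58 W
From the inner boundary to the cellular glass/fibreglass batt interface, ΣR_partial = 0.3199 K/W.
T_interface = T_in − Q·ΣR_partial = 49.2 °C − (59.58)(0.3199) = 30.1 °C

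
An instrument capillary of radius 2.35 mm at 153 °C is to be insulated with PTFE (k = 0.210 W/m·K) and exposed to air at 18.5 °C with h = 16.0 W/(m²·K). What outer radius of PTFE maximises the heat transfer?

r_cr = 1.31 cm

For a cylinder, r_cr = k_ins/h = 0.210/16.0 = 0.0131 m = 1.31 cm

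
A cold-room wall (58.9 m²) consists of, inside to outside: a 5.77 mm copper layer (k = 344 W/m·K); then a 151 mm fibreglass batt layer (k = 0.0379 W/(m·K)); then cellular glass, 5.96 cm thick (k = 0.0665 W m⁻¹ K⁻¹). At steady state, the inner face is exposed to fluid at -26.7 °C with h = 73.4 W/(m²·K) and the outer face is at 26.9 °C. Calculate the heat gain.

Q = 645 W

Resistance network (inner→outer):
  R_conv,in = 1/(hA) = 1/(73.4·58.9) = 2.313×10^-4 K/W
  R_copper = L/(kA) = 0.00577/(344·58.9) = 2.848×10^-7 K/W
  R_fibreglass batt = L/(kA) = 0.151/(0.0379·58.9) = 0.06764 K/W
  R_cellular glass = L/(kA) = 0.0596/(0.0665·58.9) = 0.01522 K/W
ΣR = 2.313×10^-4 + 2.848×10^-7 + 0.06764 + 0.01522 = 0.08309 K/W
Q = ΔT/ΣR = (-26.7 °C − 26.9 °C)/0.08309 = -645 W
(Negative Q ⇒ heat flows inward; heat gain = 645 W.)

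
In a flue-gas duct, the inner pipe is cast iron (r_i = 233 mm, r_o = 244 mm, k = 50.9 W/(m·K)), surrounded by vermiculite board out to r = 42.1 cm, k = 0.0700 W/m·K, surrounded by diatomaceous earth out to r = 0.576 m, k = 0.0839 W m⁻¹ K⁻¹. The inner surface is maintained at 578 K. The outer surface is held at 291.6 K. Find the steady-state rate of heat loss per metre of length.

Q' = 156 W/m

Treat each layer as a resistance in series:
  R'_cast iron = ln(0.244/0.233)/(2πk) = 0.04613/(2π·50.9) = 1.442×10^-4 m·K/W
  R'_vermiculite board = ln(0.421/0.244)/(2πk) = 0.5455/(2π·0.0700) = 1.240 m·K/W
  R'_diatomaceous earth = ln(0.576/0.421)/(2πk) = 0.3135/(2π·0.0839) = 0.5946 m·K/W
ΣR = 1.442×10^-4 + 1.240 + 0.5946 = 1.835 m·K/W
Q' = ΔT/ΣR = (578 K − 291.6 K)/1.835 = 156 W/m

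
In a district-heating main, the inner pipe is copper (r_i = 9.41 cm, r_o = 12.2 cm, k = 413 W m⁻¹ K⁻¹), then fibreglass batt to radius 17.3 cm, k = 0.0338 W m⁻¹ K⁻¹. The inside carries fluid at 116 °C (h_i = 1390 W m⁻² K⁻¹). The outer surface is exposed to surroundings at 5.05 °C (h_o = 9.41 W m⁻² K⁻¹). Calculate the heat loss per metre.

Q' = 63.6 W/m

Resistance network (inner→outer):
  R'_conv,in = 1/(2πr h) = 1/(2π·0.0941·1390) = 0.001217 m·K/W
  R'_copper = ln(0.122/0.0941)/(2πk) = 0.2597/(2π·413) = 1.001×10^-4 m·K/W
  R'_fibreglass batt = ln(0.173/0.122)/(2πk) = 0.3493/(2π·0.0338) = 1.645 m·K/W
  R'_conv,out = 1/(2πr h) = 1/(2π·0.173·9.41) = 0.09777 m·K/W
ΣR = 0.001217 + 1.001×10^-4 + 1.645 + 0.09777 = 1.744 m·K/W
Q' = ΔT/ΣR = (116 °C − 5.05 °C)/1.744 = 63.6 W/m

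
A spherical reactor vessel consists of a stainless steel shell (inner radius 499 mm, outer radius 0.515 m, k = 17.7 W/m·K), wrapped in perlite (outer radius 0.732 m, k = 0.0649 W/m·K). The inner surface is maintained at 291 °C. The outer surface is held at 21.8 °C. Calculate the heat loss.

Series thermal resistances, inner to outer:
  R_stainless steel = (1/0.499 − 1/0.515)/(4πk) = 0.06226/(4π·17.7) = 2.799×10^-4 K/W
  R_perlite = (1/0.515 − 1/0.732)/(4πk) = 0.5756/(4π·0.0649) = 0.7058 K/W
ΣR = 2.799×10^-4 + 0.7058 = 0.7061 K/W
Q = ΔT/ΣR = (291 °C − 21.8 °C)/0.7061 = 381 W

Q = 381 W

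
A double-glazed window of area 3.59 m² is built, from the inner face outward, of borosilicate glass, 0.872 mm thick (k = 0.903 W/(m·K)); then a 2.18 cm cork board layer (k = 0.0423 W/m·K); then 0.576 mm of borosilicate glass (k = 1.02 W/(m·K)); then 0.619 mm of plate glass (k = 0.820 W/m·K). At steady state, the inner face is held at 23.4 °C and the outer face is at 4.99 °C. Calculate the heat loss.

Q = 128 W

Treat each layer as a resistance in series:
  R_borosilicate glass = L/(kA) = 8.72×10^-4/(0.903·3.59) = 2.690×10^-4 K/W
  R_cork board = L/(kA) = 0.0218/(0.0423·3.59) = 0.1436 K/W
  R_borosilicate glass = L/(kA) = 5.76×10^-4/(1.02·3.59) = 1.573×10^-4 K/W
  R_plate glass = L/(kA) = 6.19×10^-4/(0.820·3.59) = 2.103×10^-4 K/W
ΣR = 2.690×10^-4 + 0.1436 + 1.573×10^-4 + 2.103×10^-4 = 0.1442 K/W
Q = ΔT/ΣR = (23.4 °C − 4.99 °C)/0.1442 = 128 W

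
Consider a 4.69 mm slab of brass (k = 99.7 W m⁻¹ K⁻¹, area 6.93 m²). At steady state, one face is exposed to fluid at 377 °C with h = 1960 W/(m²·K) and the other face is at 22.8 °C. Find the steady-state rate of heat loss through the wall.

Q = 4400 kW

Resistance network (inner→outer):
  R_conv,in = 1/(hA) = 1/(1960·6.93) = 7.362×10^-5 K/W
  R_brass = L/(kA) = 0.00469/(99.7·6.93) = 6.788×10^-6 K/W
ΣR = 7.362×10^-5 + 6.788×10^-6 = 8.041×10^-5 K/W
Q = ΔT/ΣR = (377 °C − 22.8 °C)/8.041×10^-5 = 4.40×10^6 W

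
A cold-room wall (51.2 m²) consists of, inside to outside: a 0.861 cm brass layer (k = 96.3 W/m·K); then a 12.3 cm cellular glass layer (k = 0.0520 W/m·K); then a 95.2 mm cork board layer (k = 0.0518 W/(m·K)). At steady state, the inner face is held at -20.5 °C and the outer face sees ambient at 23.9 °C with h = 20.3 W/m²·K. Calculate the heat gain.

Q = 535 W

Treat each layer as a resistance in series:
  R_brass = L/(kA) = 0.00861/(96.3·51.2) = 1.746×10^-6 K/W
  R_cellular glass = L/(kA) = 0.123/(0.0520·51.2) = 0.04620 K/W
  R_cork board = L/(kA) = 0.0952/(0.0518·51.2) = 0.03590 K/W
  R_conv,out = 1/(hA) = 1/(20.3·51.2) = 9.621×10^-4 K/W
ΣR = 1.746×10^-6 + 0.04620 + 0.03590 + 9.621×10^-4 = 0.08306 K/W
Q = ΔT/ΣR = (-20.5 °C − 23.9 °C)/0.08306 = -535 W
(Negative Q ⇒ heat flows inward; heat gain = 535 W.)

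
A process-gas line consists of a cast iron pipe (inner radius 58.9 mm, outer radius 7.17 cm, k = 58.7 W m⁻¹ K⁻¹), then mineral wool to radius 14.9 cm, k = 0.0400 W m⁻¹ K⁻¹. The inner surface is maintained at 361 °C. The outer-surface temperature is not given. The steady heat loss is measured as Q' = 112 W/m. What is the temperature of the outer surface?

T_out = 35.0 °C

Series resistances:
  R'_cast iron = ln(0.0717/0.0589)/(2πk) = 0.1966/(2π·58.7) = 5.332×10^-4 m·K/W
  R'_mineral wool = ln(0.149/0.0717)/(2πk) = 0.7315/(2π·0.0400) = 2.910 m·K/W
ΣR = 2.911 m·K/W
ΔT = Q'·ΣR = 112 × 2.911 = 326.0 K
Heat flows outward, so T_out = T_in − ΔT = 361 − 326.0 = 35.0 °C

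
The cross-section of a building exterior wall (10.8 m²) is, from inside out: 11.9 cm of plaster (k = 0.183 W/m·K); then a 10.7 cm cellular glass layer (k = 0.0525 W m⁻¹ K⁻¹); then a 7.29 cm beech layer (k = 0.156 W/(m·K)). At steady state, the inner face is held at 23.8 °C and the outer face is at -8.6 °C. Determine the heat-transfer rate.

Q = 111 W

Series thermal resistances, inner to outer:
  R_plaster = L/(kA) = 0.119/(0.183·10.8) = 0.06021 K/W
  R_cellular glass = L/(kA) = 0.107/(0.0525·10.8) = 0.1887 K/W
  R_beech = L/(kA) = 0.0729/(0.156·10.8) = 0.04327 K/W
ΣR = 0.06021 + 0.1887 + 0.04327 = 0.2922 K/W
Q = ΔT/ΣR = (23.8 °C − -8.6 °C)/0.2922 = 111 W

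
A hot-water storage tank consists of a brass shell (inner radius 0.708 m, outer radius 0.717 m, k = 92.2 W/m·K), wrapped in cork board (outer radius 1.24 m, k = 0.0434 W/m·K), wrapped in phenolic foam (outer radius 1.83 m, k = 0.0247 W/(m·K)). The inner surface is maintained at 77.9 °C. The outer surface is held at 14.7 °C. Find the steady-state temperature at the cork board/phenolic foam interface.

Treat each layer as a resistance in series:
  R_brass = (1/0.708 − 1/0.717)/(4πk) = 0.01773/(4π·92.2) = 1.530×10^-5 K/W
  R_cork board = (1/0.717 − 1/1.24)/(4πk) = 0.5882/(4π·0.0434) = 1.079 K/W
  R_phenolic foam = (1/1.24 − 1/1.83)/(4πk) = 0.2600/(4π·0.0247) = 0.8377 K/W
ΣR = 1.530×10^-5 + 1.079 + 0.8377 = 1.917 K/W
Q = ΔT/ΣR = (77.9 °C − 14.7 °C)/1.917 = 32.97 W
From the inner boundary to the cork board/phenolic foam interface, ΣR_partial = 1.079 K/W.
T_interface = T_in − Q·ΣR_partial = 77.9 °C − (32.97)(1.079) = 42.3 °C

T = 42.3 °C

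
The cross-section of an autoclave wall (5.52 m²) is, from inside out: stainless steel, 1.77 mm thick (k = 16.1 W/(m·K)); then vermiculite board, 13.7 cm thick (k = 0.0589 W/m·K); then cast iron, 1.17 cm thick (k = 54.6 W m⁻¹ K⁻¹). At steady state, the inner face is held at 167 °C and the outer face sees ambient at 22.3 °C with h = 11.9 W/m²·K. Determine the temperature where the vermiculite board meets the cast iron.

Treat each layer as a resistance in series:
  R_stainless steel = L/(kA) = 0.00177/(16.1·5.52) = 1.992×10^-5 K/W
  R_vermiculite board = L/(kA) = 0.137/(0.0589·5.52) = 0.4214 K/W
  R_cast iron = L/(kA) = 0.0117/(54.6·5.52) = 3.882×10^-5 K/W
  R_conv,out = 1/(hA) = 1/(11.9·5.52) = 0.01522 K/W
ΣR = 1.992×10^-5 + 0.4214 + 3.882×10^-5 + 0.01522 = 0.4367 K/W
Q = ΔT/ΣR = (167 °C − 22.3 °C)/0.4367 = 331.3 W
From the inner boundary to the vermiculite board/cast iron interface, ΣR_partial = 0.4214 K/W.
T_interface = T_in − Q·ΣR_partial = 167 °C − (331.3)(0.4214) = 27.4 °C

T = 27.4 °C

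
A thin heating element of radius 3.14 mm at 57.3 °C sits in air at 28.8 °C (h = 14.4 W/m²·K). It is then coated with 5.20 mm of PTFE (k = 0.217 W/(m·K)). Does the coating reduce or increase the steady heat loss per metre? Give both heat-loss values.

increases: 8.10 → 14.0 W/m

Critical radius for a cylinder: r_cr = k/h = 0.0151 m = 1.51 cm.
Outer radius after coating: r₂ = 0.00314 + 0.00520 = 0.00834 m.
Since r₁ < r_cr and r₂ ≤ r_cr, the coating moves toward the maximum at r_cr — heat loss rises.
Bare: R = 1/(2πr₁h) = 3.520 m·K/W; Q = 28.5/3.520 = 8.10 W/m.
Coated: R = R_cond + R_conv = 2.042 m·K/W; Q = 28.5/2.042 = 14.0 W/m.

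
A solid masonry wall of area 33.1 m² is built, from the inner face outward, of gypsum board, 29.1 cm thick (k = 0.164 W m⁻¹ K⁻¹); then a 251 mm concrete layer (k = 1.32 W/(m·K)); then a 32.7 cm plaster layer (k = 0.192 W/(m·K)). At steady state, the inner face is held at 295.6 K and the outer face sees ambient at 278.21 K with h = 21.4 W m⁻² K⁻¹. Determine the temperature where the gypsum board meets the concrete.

T = 287.3 K

Series thermal resistances, inner to outer:
  R_gypsum board = L/(kA) = 0.291/(0.164·33.1) = 0.05361 K/W
  R_concrete = L/(kA) = 0.251/(1.32·33.1) = 0.005745 K/W
  R_plaster = L/(kA) = 0.327/(0.192·33.1) = 0.05145 K/W
  R_conv,out = 1/(hA) = 1/(21.4·33.1) = 0.001412 K/W
ΣR = 0.05361 + 0.005745 + 0.05145 + 0.001412 = 0.1122 K/W
Q = ΔT/ΣR = (295.6 K − 278.21 K)/0.1122 = 155.0 W
From the inner boundary to the gypsum board/concrete interface, ΣR_partial = 0.05361 K/W.
T_interface = T_in − Q·ΣR_partial = 295.6 K − (155.0)(0.05361) = 287.3 K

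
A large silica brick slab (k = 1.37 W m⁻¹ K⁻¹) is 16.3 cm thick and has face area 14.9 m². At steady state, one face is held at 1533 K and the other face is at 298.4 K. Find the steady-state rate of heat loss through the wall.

Q = kA·ΔT/L = 1.37 × 14.9 × |1533 K − 298.4 K| / 0.163 = 1.55×10^5 W

Q = 1.55×10^5 W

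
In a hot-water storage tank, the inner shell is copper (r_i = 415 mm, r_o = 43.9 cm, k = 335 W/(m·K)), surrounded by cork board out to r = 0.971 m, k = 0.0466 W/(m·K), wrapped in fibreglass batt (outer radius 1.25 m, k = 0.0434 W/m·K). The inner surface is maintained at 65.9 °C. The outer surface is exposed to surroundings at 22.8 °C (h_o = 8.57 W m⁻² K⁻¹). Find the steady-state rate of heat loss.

Series thermal resistances, inner to outer:
  R_copper = (1/0.415 − 1/0.439)/(4πk) = 0.1317/(4π·335) = 3.129×10^-5 K/W
  R_cork board = (1/0.439 − 1/0.971)/(4πk) = 1.248/(4π·0.0466) = 2.131 K/W
  R_fibreglass batt = (1/0.971 − 1/1.25)/(4πk) = 0.2299/(4π·0.0434) = 0.4215 K/W
  R_conv,out = 1/(4πr²h) = 1/(4π·1.25²·8.57) = 0.005943 K/W
ΣR = 3.129×10^-5 + 2.131 + 0.4215 + 0.005943 = 2.558 K/W
Q = ΔT/ΣR = (65.9 °C − 22.8 °C)/2.558 = 16.8 W

Q = 16.8 W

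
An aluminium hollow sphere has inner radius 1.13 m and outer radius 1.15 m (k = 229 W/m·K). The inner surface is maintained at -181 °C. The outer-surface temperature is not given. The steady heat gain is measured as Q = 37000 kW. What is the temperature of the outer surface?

Sum the resistances:
  R_aluminium = (1/1.13 − 1/1.15)/(4πk) = 0.01539/(4π·229) = 5.348×10^-6 K/W
ΣR = 5.348×10^-6 K/W
ΔT = Q·ΣR = 3.70×10^7 × 5.348×10^-6 = 197.9 K
Heat flows inward, so T_out = T_in + ΔT = -181 + 197.9 = 16.9 °C

T_out = 16.9 °C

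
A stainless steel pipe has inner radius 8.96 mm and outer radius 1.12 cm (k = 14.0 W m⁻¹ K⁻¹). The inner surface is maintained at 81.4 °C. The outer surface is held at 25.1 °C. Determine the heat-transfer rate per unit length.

Q' = 2πk·ΔT/ln(r₂/r₁) = 2π × 14.0 × 56.3 / ln(0.0112/0.00896) = 22200 W/m

Q' = 22200 W/m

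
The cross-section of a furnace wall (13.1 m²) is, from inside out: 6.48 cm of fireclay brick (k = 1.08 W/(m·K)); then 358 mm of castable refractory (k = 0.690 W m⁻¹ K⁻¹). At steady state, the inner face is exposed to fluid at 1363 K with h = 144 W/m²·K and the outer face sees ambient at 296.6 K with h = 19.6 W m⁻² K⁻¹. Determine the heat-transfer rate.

Q = 21.9 kW

Treat each layer as a resistance in series:
  R_conv,in = 1/(hA) = 1/(144·13.1) = 5.301×10^-4 K/W
  R_fireclay brick = L/(kA) = 0.0648/(1.08·13.1) = 0.004580 K/W
  R_castable refractory = L/(kA) = 0.358/(0.690·13.1) = 0.03961 K/W
  R_conv,out = 1/(hA) = 1/(19.6·13.1) = 0.003895 K/W
ΣR = 5.301×10^-4 + 0.004580 + 0.03961 + 0.003895 = 0.04862 K/W
Q = ΔT/ΣR = (1363 K − 296.6 K)/0.04862 = 21900 W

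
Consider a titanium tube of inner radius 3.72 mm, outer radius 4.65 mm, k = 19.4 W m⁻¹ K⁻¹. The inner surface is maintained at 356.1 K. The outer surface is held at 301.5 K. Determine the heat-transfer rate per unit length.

Q' = 2πk·ΔT/ln(r₂/r₁) = 2π × 19.4 × 54.6 / ln(0.00465/0.00372) = 29800 W/m

Q' = 29800 W/m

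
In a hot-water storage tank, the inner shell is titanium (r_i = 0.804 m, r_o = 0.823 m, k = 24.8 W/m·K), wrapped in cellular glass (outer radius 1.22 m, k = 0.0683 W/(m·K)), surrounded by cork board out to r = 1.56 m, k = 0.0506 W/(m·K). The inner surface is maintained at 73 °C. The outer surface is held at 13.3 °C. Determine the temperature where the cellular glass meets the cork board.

Series thermal resistances, inner to outer:
  R_titanium = (1/0.804 − 1/0.823)/(4πk) = 0.02871/(4π·24.8) = 9.214×10^-5 K/W
  R_cellular glass = (1/0.823 − 1/1.22)/(4πk) = 0.3954/(4π·0.0683) = 0.4607 K/W
  R_cork board = (1/1.22 − 1/1.56)/(4πk) = 0.1786/(4π·0.0506) = 0.2810 K/W
ΣR = 9.214×10^-5 + 0.4607 + 0.2810 = 0.7418 K/W
Q = ΔT/ΣR = (73 °C − 13.3 °C)/0.7418 = 80.48 W
From the inner boundary to the cellular glass/cork board interface, ΣR_partial = 0.4608 K/W.
T_interface = T_in − Q·ΣR_partial = 73 °C − (80.48)(0.4608) = 35.9 °C

T = 35.9 °C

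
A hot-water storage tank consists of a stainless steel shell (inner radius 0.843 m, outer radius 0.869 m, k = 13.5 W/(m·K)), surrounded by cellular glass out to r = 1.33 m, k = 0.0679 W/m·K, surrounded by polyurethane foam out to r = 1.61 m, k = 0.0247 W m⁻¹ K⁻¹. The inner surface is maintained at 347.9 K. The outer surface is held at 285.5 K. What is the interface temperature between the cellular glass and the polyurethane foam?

Treat each layer as a resistance in series:
  R_stainless steel = (1/0.843 − 1/0.869)/(4πk) = 0.03549/(4π·13.5) = 2.092×10^-4 K/W
  R_cellular glass = (1/0.869 − 1/1.33)/(4πk) = 0.3989/(4π·0.0679) = 0.4675 K/W
  R_polyurethane foam = (1/1.33 − 1/1.61)/(4πk) = 0.1308/(4π·0.0247) = 0.4213 K/W
ΣR = 2.092×10^-4 + 0.4675 + 0.4213 = 0.8890 K/W
Q = ΔT/ΣR = (347.9 K − 285.5 K)/0.8890 = 70.19 W
From the inner boundary to the cellular glass/polyurethane foam interface, ΣR_partial = 0.4677 K/W.
T_interface = T_in − Q·ΣR_partial = 347.9 K − (70.19)(0.4677) = 315.1 K

T = 315.1 K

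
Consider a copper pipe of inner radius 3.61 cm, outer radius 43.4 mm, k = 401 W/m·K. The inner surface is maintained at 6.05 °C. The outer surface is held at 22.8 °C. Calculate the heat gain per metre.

Q' = 2πk·ΔT/ln(r₂/r₁) = 2π × 401 × 16.75 / ln(0.0434/0.0361) = 2.29×10^5 W/m

Q' = 229 kW/m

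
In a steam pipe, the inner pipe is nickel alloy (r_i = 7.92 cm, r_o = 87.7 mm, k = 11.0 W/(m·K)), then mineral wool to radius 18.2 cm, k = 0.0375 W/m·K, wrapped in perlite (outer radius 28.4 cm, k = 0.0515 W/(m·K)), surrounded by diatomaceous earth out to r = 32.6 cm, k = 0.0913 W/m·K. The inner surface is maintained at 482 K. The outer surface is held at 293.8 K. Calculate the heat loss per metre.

Resistance network (inner→outer):
  R'_nickel alloy = ln(0.0877/0.0792)/(2πk) = 0.1019/(2π·11.0) = 0.001475 m·K/W
  R'_mineral wool = ln(0.182/0.0877)/(2πk) = 0.7301/(2π·0.0375) = 3.099 m·K/W
  R'_perlite = ln(0.284/0.182)/(2πk) = 0.4450/(2π·0.0515) = 1.375 m·K/W
  R'_diatomaceous earth = ln(0.326/0.284)/(2πk) = 0.1379/(2π·0.0913) = 0.2404 m·K/W
ΣR = 0.001475 + 3.099 + 1.375 + 0.2404 = 4.716 m·K/W
Q' = ΔT/ΣR = (482 K − 293.8 K)/4.716 = 39.9 W/m

Q' = 39.9 W/m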